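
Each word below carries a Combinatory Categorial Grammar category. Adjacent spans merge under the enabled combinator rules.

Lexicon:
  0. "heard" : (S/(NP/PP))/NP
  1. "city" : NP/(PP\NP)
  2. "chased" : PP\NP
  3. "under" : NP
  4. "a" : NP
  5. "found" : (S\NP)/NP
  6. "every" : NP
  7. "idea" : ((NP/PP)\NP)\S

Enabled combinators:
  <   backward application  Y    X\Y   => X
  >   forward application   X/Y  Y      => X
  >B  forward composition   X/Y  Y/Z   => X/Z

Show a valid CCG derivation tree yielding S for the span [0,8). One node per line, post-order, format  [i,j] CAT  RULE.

[0,1] (S/(NP/PP))/NP  lex  "heard"
[1,2] NP/(PP\NP)  lex  "city"
[2,3] PP\NP  lex  "chased"
[1,3] NP  >  k=2
[0,3] S/(NP/PP)  >  k=1
[3,4] NP  lex  "under"
[4,5] NP  lex  "a"
[5,6] (S\NP)/NP  lex  "found"
[6,7] NP  lex  "every"
[5,7] S\NP  >  k=6
[4,7] S  <  k=5
[7,8] ((NP/PP)\NP)\S  lex  "idea"
[4,8] (NP/PP)\NP  <  k=7
[3,8] NP/PP  <  k=4
[0,8] S  >  k=3

[0,8] S   >
  [0,3] S/(NP/PP)   >
    [0,1] "heard" : (S/(NP/PP))/NP
    [1,3] NP   >
      [1,2] "city" : NP/(PP\NP)
      [2,3] "chased" : PP\NP
  [3,8] NP/PP   <
    [3,4] "under" : NP
    [4,8] (NP/PP)\NP   <
      [4,7] S   <
        [4,5] "a" : NP
        [5,7] S\NP   >
          [5,6] "found" : (S\NP)/NP
          [6,7] "every" : NP
      [7,8] "idea" : ((NP/PP)\NP)\S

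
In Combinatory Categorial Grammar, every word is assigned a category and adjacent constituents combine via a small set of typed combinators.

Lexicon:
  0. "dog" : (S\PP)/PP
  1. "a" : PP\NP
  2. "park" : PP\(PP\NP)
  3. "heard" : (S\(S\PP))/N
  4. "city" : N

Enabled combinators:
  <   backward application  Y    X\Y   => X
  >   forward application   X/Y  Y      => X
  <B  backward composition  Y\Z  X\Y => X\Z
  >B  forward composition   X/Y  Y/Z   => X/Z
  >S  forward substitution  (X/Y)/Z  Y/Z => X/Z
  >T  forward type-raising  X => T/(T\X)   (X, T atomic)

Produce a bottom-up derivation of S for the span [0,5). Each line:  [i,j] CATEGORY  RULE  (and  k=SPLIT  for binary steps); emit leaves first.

[0,1] (S\PP)/PP  lex  "dog"
[1,2] PP\NP  lex  "a"
[2,3] PP\(PP\NP)  lex  "park"
[1,3] PP  <  k=2
[0,3] S\PP  >  k=1
[3,4] (S\(S\PP))/N  lex  "heard"
[4,5] N  lex  "city"
[3,5] S\(S\PP)  >  k=4
[0,5] S  <  k=3

[0,5] S   <
  [0,3] S\PP   >
    [0,1] "dog" : (S\PP)/PP
    [1,3] PP   <
      [1,2] "a" : PP\NP
      [2,3] "park" : PP\(PP\NP)
  [3,5] S\(S\PP)   >
    [3,4] "heard" : (S\(S\PP))/N
    [4,5] "city" : N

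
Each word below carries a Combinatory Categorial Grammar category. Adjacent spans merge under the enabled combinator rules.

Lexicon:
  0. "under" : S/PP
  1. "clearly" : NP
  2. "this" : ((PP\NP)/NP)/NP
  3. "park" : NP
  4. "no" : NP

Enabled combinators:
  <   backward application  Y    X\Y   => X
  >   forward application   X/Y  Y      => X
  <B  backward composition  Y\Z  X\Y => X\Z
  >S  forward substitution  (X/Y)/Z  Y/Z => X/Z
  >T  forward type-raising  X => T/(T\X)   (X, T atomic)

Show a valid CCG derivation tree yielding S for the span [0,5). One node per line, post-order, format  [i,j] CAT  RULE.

[0,5] S   >
  [0,1] "under" : S/PP
  [1,5] PP   <
    [1,2] "clearly" : NP
    [2,5] PP\NP   >
      [2,4] (PP\NP)/NP   >
        [2,3] "this" : ((PP\NP)/NP)/NP
        [3,4] "park" : NP
      [4,5] "no" : NP

[0,1] S/PP  lex  "under"
[1,2] NP  lex  "clearly"
[2,3] ((PP\NP)/NP)/NP  lex  "this"
[3,4] NP  lex  "park"
[2,4] (PP\NP)/NP  >  k=3
[4,5] NP  lex  "no"
[2,5] PP\NP  >  k=4
[1,5] PP  <  k=2
[0,5] S  >  k=1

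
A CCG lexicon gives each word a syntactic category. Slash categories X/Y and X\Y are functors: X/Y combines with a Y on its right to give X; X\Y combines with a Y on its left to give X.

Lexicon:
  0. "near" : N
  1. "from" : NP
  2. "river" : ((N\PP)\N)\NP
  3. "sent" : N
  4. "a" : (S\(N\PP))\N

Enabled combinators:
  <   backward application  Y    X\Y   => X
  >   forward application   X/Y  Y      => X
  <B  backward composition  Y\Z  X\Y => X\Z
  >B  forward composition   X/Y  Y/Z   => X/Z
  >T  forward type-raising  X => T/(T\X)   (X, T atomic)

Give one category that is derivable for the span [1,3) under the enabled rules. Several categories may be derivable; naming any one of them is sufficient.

[0,5] S   <
  [0,1] "near" : N
  [1,5] S\N   <B
    [1,3] (N\PP)\N   <
      [1,2] "from" : NP
      [2,3] "river" : ((N\PP)\N)\NP
    [3,5] S\(N\PP)   <
      [3,4] "sent" : N
      [4,5] "a" : (S\(N\PP))\N

(N\PP)\N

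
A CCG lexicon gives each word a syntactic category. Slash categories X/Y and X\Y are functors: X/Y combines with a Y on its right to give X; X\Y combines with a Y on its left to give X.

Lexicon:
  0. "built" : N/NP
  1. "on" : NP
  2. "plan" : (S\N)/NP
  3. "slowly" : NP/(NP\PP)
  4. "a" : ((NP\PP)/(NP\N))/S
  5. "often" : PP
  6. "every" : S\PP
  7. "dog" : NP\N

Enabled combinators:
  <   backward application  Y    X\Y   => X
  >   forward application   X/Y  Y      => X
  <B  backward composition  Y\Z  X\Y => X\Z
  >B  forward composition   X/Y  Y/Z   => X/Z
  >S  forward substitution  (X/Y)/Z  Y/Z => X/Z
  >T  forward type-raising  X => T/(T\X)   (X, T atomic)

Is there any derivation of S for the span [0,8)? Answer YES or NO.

YES

[0,8] S   <
  [0,2] N   >
    [0,1] "built" : N/NP
    [1,2] "on" : NP
  [2,8] S\N   >
    [2,3] "plan" : (S\N)/NP
    [3,8] NP   >
      [3,4] "slowly" : NP/(NP\PP)
      [4,8] NP\PP   >
        [4,7] (NP\PP)/(NP\N)   >
          [4,5] "a" : ((NP\PP)/(NP\N))/S
          [5,7] S   <
            [5,6] "often" : PP
            [6,7] "every" : S\PP
        [7,8] "dog" : NP\N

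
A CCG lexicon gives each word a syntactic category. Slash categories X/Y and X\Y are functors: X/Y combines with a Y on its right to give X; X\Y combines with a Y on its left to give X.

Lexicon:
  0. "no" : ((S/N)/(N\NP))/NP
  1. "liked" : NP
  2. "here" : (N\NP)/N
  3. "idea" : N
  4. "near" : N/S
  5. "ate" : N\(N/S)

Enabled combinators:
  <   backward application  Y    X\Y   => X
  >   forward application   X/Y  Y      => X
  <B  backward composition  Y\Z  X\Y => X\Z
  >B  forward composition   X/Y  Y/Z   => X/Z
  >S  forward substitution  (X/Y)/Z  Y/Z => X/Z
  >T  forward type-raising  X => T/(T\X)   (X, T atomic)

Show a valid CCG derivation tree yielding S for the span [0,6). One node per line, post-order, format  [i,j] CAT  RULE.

[0,6] S   >
  [0,4] S/N   >
    [0,2] (S/N)/(N\NP)   >
      [0,1] "no" : ((S/N)/(N\NP))/NP
      [1,2] "liked" : NP
    [2,4] N\NP   >
      [2,3] "here" : (N\NP)/N
      [3,4] "idea" : N
  [4,6] N   <
    [4,5] "near" : N/S
    [5,6] "ate" : N\(N/S)

[0,1] ((S/N)/(N\NP))/NP  lex  "no"
[1,2] NP  lex  "liked"
[0,2] (S/N)/(N\NP)  >  k=1
[2,3] (N\NP)/N  lex  "here"
[3,4] N  lex  "idea"
[2,4] N\NP  >  k=3
[0,4] S/N  >  k=2
[4,5] N/S  lex  "near"
[5,6] N\(N/S)  lex  "ate"
[4,6] N  <  k=5
[0,6] S  >  k=4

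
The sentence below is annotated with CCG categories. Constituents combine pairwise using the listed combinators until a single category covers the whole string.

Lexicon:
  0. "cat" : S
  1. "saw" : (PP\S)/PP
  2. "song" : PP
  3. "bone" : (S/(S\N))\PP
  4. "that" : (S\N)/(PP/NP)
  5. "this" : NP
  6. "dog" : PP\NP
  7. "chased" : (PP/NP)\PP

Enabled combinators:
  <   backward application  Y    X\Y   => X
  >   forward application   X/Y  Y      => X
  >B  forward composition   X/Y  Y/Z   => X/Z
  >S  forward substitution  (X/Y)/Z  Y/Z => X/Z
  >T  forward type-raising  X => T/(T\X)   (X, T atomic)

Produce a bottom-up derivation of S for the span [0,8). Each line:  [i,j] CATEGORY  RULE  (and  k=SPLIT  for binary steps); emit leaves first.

[0,1] S  lex  "cat"
[1,2] (PP\S)/PP  lex  "saw"
[2,3] PP  lex  "song"
[1,3] PP\S  >  k=2
[0,3] PP  <  k=1
[3,4] (S/(S\N))\PP  lex  "bone"
[0,4] S/(S\N)  <  k=3
[4,5] (S\N)/(PP/NP)  lex  "that"
[5,6] NP  lex  "this"
[6,7] PP\NP  lex  "dog"
[5,7] PP  <  k=6
[7,8] (PP/NP)\PP  lex  "chased"
[5,8] PP/NP  <  k=7
[4,8] S\N  >  k=5
[0,8] S  >  k=4

[0,8] S   >
  [0,4] S/(S\N)   <
    [0,3] PP   <
      [0,1] "cat" : S
      [1,3] PP\S   >
        [1,2] "saw" : (PP\S)/PP
        [2,3] "song" : PP
    [3,4] "bone" : (S/(S\N))\PP
  [4,8] S\N   >
    [4,5] "that" : (S\N)/(PP/NP)
    [5,8] PP/NP   <
      [5,7] PP   <
        [5,6] "this" : NP
        [6,7] "dog" : PP\NP
      [7,8] "chased" : (PP/NP)\PP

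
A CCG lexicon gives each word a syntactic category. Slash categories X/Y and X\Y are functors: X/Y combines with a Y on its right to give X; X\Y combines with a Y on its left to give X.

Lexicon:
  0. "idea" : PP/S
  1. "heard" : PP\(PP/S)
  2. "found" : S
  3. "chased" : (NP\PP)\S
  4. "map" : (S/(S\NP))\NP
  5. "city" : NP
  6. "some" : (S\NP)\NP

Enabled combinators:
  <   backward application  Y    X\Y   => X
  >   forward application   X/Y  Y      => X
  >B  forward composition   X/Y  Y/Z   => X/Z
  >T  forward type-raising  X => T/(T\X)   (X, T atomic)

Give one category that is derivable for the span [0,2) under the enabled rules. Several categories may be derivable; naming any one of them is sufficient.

[0,7] S   >
  [0,5] S/(S\NP)   <
    [0,4] NP   <
      [0,2] PP   <
        [0,1] "idea" : PP/S
        [1,2] "heard" : PP\(PP/S)
      [2,4] NP\PP   <
        [2,3] "found" : S
        [3,4] "chased" : (NP\PP)\S
    [4,5] "map" : (S/(S\NP))\NP
  [5,7] S\NP   <
    [5,6] "city" : NP
    [6,7] "some" : (S\NP)\NP

PP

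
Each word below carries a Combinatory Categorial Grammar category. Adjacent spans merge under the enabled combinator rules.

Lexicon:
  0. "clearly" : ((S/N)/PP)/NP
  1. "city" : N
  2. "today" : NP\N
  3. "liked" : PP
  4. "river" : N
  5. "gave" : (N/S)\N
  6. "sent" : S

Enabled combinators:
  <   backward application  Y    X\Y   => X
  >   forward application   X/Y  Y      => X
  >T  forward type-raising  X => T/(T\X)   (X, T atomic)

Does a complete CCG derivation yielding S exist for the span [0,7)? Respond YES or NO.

YES

[0,7] S   >
  [0,4] S/N   >
    [0,3] (S/N)/PP   >
      [0,1] "clearly" : ((S/N)/PP)/NP
      [1,3] NP   <
        [1,2] "city" : N
        [2,3] "today" : NP\N
    [3,4] "liked" : PP
  [4,7] N   >
    [4,6] N/S   <
      [4,5] "river" : N
      [5,6] "gave" : (N/S)\N
    [6,7] "sent" : S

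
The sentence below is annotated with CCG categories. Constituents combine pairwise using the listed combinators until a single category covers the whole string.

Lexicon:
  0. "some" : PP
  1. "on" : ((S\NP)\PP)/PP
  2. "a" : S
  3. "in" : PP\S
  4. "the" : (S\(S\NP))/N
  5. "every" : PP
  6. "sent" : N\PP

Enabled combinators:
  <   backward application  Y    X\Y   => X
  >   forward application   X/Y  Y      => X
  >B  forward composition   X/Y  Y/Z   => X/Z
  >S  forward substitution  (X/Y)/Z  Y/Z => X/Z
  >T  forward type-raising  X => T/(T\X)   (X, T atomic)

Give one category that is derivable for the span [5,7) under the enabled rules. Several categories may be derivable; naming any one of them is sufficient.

[0,7] S   <
  [0,4] S\NP   <
    [0,1] "some" : PP
    [1,4] (S\NP)\PP   >
      [1,2] "on" : ((S\NP)\PP)/PP
      [2,4] PP   >
        [2,3] PP/(PP\S)   >T
          [2,3] "a" : S
        [3,4] "in" : PP\S
  [4,7] S\(S\NP)   >
    [4,5] "the" : (S\(S\NP))/N
    [5,7] N   <
      [5,6] "every" : PP
      [6,7] "sent" : N\PP

N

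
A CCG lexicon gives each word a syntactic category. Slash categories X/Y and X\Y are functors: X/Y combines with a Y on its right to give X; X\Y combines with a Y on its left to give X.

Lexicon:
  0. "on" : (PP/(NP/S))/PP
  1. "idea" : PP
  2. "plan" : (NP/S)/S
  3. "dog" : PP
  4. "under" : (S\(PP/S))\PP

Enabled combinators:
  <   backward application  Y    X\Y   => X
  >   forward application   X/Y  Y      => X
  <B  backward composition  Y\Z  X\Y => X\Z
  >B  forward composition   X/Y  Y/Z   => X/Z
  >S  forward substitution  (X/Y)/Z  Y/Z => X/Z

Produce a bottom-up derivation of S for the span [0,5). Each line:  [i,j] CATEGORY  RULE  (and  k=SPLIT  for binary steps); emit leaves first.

[0,1] (PP/(NP/S))/PP  lex  "on"
[1,2] PP  lex  "idea"
[0,2] PP/(NP/S)  >  k=1
[2,3] (NP/S)/S  lex  "plan"
[0,3] PP/S  >B  k=2
[3,4] PP  lex  "dog"
[4,5] (S\(PP/S))\PP  lex  "under"
[3,5] S\(PP/S)  <  k=4
[0,5] S  <  k=3

[0,5] S   <
  [0,3] PP/S   >B
    [0,2] PP/(NP/S)   >
      [0,1] "on" : (PP/(NP/S))/PP
      [1,2] "idea" : PP
    [2,3] "plan" : (NP/S)/S
  [3,5] S\(PP/S)   <
    [3,4] "dog" : PP
    [4,5] "under" : (S\(PP/S))\PP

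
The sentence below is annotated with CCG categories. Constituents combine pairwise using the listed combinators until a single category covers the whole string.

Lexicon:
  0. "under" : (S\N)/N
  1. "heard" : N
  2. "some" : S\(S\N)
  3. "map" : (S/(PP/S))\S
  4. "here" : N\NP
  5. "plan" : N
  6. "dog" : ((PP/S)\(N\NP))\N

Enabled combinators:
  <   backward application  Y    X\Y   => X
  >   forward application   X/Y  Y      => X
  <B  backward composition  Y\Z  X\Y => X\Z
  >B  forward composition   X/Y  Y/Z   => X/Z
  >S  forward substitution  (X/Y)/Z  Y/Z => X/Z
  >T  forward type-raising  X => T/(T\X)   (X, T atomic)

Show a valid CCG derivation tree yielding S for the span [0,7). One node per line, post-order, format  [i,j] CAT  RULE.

[0,7] S   >
  [0,4] S/(PP/S)   <
    [0,3] S   <
      [0,2] S\N   >
        [0,1] "under" : (S\N)/N
        [1,2] "heard" : N
      [2,3] "some" : S\(S\N)
    [3,4] "map" : (S/(PP/S))\S
  [4,7] PP/S   <
    [4,5] "here" : N\NP
    [5,7] (PP/S)\(N\NP)   <
      [5,6] "plan" : N
      [6,7] "dog" : ((PP/S)\(N\NP))\N

[0,1] (S\N)/N  lex  "under"
[1,2] N  lex  "heard"
[0,2] S\N  >  k=1
[2,3] S\(S\N)  lex  "some"
[0,3] S  <  k=2
[3,4] (S/(PP/S))\S  lex  "map"
[0,4] S/(PP/S)  <  k=3
[4,5] N\NP  lex  "here"
[5,6] N  lex  "plan"
[6,7] ((PP/S)\(N\NP))\N  lex  "dog"
[5,7] (PP/S)\(N\NP)  <  k=6
[4,7] PP/S  <  k=5
[0,7] S  >  k=4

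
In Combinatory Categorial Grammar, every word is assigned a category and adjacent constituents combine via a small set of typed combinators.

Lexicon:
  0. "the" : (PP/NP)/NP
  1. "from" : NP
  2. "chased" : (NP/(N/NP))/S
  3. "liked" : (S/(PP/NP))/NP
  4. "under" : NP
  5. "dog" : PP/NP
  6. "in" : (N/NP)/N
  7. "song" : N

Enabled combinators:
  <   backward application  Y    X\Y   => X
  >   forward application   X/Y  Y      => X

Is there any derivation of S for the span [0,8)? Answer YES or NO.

(PP/NP)/NP NP (NP/(N/NP))/S (S/(PP/NP))/NP NP PP/NP (N/NP)/N N
CKY chart[0,8] = {PP}; S ∉ chart

NO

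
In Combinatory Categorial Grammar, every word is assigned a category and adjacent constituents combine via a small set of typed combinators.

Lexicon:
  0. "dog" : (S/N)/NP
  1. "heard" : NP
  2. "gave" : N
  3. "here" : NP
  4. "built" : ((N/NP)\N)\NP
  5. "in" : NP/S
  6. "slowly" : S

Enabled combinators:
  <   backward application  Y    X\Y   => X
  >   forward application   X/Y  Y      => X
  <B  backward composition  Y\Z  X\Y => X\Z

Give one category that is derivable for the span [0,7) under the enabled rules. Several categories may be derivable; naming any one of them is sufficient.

S

[0,7] S   >
  [0,2] S/N   >
    [0,1] "dog" : (S/N)/NP
    [1,2] "heard" : NP
  [2,7] N   >
    [2,5] N/NP   <
      [2,3] "gave" : N
      [3,5] (N/NP)\N   <
        [3,4] "here" : NP
        [4,5] "built" : ((N/NP)\N)\NP
    [5,7] NP   >
      [5,6] "in" : NP/S
      [6,7] "slowly" : S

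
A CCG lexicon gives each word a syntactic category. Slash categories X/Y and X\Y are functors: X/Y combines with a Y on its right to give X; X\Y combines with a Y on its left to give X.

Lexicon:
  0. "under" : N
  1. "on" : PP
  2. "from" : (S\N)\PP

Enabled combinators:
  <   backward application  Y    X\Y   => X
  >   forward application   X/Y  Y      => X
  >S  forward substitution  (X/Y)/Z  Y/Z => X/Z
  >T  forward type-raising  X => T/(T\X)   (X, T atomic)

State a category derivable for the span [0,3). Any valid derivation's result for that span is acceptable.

[0,3] S   <
  [0,1] "under" : N
  [1,3] S\N   <
    [1,2] "on" : PP
    [2,3] "from" : (S\N)\PP

S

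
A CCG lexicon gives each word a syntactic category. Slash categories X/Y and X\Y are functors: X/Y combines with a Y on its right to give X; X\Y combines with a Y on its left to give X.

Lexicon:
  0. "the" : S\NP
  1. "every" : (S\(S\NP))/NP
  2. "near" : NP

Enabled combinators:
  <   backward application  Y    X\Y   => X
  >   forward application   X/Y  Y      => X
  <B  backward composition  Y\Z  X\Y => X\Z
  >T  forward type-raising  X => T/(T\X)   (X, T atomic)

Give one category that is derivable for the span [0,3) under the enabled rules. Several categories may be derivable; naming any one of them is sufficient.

[0,3] S   <
  [0,1] "the" : S\NP
  [1,3] S\(S\NP)   >
    [1,2] "every" : (S\(S\NP))/NP
    [2,3] "near" : NP

S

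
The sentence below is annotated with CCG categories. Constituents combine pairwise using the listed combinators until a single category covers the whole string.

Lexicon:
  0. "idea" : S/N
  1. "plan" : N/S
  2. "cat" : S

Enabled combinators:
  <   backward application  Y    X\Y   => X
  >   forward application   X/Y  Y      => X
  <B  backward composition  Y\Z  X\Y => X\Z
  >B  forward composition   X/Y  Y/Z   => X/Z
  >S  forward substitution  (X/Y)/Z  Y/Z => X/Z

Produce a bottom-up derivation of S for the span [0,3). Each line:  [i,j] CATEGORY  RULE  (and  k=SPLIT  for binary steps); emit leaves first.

[0,3] S   >
  [0,1] "idea" : S/N
  [1,3] N   >
    [1,2] "plan" : N/S
    [2,3] "cat" : S

[0,1] S/N  lex  "idea"
[1,2] N/S  lex  "plan"
[2,3] S  lex  "cat"
[1,3] N  >  k=2
[0,3] S  >  k=1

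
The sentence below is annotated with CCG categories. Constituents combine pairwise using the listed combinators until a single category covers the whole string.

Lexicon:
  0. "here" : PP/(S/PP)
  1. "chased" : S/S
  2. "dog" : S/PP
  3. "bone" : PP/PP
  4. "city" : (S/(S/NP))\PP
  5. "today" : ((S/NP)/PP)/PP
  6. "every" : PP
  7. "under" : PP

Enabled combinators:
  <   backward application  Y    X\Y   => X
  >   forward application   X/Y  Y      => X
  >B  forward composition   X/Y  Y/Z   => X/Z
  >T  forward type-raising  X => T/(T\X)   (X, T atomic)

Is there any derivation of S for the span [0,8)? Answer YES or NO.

YES

[0,8] S   >
  [0,5] S/(S/NP)   <
    [0,4] PP   >
      [0,1] "here" : PP/(S/PP)
      [1,4] S/PP   >B
        [1,3] S/PP   >B
          [1,2] "chased" : S/S
          [2,3] "dog" : S/PP
        [3,4] "bone" : PP/PP
    [4,5] "city" : (S/(S/NP))\PP
  [5,8] S/NP   >
    [5,7] (S/NP)/PP   >
      [5,6] "today" : ((S/NP)/PP)/PP
      [6,7] "every" : PP
    [7,8] "under" : PP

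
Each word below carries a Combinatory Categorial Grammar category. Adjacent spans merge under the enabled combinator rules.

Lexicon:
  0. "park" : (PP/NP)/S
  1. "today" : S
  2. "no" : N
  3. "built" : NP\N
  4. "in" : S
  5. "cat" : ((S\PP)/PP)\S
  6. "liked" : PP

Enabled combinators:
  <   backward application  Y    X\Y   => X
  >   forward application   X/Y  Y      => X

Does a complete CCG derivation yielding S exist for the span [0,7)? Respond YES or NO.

YES

[0,7] S   <
  [0,4] PP   >
    [0,2] PP/NP   >
      [0,1] "park" : (PP/NP)/S
      [1,2] "today" : S
    [2,4] NP   <
      [2,3] "no" : N
      [3,4] "built" : NP\N
  [4,7] S\PP   >
    [4,6] (S\PP)/PP   <
      [4,5] "in" : S
      [5,6] "cat" : ((S\PP)/PP)\S
    [6,7] "liked" : PP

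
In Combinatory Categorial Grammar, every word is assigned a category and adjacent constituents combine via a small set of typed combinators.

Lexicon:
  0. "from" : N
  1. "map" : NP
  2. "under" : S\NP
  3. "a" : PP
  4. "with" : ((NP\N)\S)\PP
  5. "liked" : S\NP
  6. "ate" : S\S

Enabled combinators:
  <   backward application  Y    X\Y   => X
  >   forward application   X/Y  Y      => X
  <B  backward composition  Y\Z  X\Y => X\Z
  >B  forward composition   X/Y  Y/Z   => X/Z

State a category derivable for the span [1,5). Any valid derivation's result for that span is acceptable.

NP\N

[0,7] S   <
  [0,1] "from" : N
  [1,7] S\N   <B
    [1,5] NP\N   <
      [1,3] S   <
        [1,2] "map" : NP
        [2,3] "under" : S\NP
      [3,5] (NP\N)\S   <
        [3,4] "a" : PP
        [4,5] "with" : ((NP\N)\S)\PP
    [5,7] S\NP   <B
      [5,6] "liked" : S\NP
      [6,7] "ate" : S\S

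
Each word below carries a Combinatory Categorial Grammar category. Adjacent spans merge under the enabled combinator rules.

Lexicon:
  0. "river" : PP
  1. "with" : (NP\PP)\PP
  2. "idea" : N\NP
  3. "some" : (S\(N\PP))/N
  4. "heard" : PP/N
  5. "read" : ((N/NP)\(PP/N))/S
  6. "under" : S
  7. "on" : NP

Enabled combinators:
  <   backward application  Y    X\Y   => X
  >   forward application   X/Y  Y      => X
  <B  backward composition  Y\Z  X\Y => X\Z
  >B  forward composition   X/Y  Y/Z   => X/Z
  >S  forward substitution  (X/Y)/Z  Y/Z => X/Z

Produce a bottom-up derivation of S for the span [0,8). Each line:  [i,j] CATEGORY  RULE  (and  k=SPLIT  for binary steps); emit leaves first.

[0,1] PP  lex  "river"
[1,2] (NP\PP)\PP  lex  "with"
[0,2] NP\PP  <  k=1
[2,3] N\NP  lex  "idea"
[0,3] N\PP  <B  k=2
[3,4] (S\(N\PP))/N  lex  "some"
[4,5] PP/N  lex  "heard"
[5,6] ((N/NP)\(PP/N))/S  lex  "read"
[6,7] S  lex  "under"
[5,7] (N/NP)\(PP/N)  >  k=6
[4,7] N/NP  <  k=5
[7,8] NP  lex  "on"
[4,8] N  >  k=7
[3,8] S\(N\PP)  >  k=4
[0,8] S  <  k=3

[0,8] S   <
  [0,3] N\PP   <B
    [0,2] NP\PP   <
      [0,1] "river" : PP
      [1,2] "with" : (NP\PP)\PP
    [2,3] "idea" : N\NP
  [3,8] S\(N\PP)   >
    [3,4] "some" : (S\(N\PP))/N
    [4,8] N   >
      [4,7] N/NP   <
        [4,5] "heard" : PP/N
        [5,7] (N/NP)\(PP/N)   >
          [5,6] "read" : ((N/NP)\(PP/N))/S
          [6,7] "under" : S
      [7,8] "on" : NP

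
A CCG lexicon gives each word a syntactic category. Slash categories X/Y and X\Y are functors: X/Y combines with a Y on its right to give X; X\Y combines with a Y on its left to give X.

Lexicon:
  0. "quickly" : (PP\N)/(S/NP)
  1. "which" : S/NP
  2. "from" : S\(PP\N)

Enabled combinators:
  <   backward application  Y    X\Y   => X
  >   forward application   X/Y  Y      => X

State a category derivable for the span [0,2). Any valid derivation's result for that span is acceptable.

PP\N

[0,3] S   <
  [0,2] PP\N   >
    [0,1] "quickly" : (PP\N)/(S/NP)
    [1,2] "which" : S/NP
  [2,3] "from" : S\(PP\N)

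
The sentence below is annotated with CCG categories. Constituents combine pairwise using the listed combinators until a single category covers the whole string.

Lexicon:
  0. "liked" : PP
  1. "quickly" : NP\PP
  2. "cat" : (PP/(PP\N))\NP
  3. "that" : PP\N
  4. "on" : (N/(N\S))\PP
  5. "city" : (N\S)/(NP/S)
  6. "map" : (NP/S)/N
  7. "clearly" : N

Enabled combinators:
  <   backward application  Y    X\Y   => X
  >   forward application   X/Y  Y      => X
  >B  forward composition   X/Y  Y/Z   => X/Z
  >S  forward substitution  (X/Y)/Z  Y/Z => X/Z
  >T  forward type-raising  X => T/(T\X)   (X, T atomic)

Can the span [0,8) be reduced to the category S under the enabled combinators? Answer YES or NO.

PP NP\PP (PP/(PP\N))\NP PP\N (N/(N\S))\PP (N\S)/(NP/S) (NP/S)/N N
CKY chart[0,8] = {N, N/(N\N), NP/(NP\N), PP/(PP\N), S/(S\N)}; S ∉ chart

NO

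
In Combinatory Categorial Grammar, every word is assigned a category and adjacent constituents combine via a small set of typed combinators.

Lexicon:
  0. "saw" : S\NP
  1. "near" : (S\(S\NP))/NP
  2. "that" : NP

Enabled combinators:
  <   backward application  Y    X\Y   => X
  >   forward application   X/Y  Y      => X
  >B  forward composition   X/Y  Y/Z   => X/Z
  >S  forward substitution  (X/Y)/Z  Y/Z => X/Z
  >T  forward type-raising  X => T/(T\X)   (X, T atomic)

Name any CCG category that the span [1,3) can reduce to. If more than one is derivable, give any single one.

[0,3] S   <
  [0,1] "saw" : S\NP
  [1,3] S\(S\NP)   >
    [1,2] "near" : (S\(S\NP))/NP
    [2,3] "that" : NP

S\(S\NP)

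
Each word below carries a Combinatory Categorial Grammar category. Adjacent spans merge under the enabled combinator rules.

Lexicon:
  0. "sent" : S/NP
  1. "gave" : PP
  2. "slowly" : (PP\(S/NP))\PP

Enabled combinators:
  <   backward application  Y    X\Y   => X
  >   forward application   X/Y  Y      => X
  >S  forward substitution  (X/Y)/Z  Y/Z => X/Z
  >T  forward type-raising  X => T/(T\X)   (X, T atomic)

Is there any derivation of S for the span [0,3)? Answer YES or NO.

NO

S/NP PP (PP\(S/NP))\PP
CKY chart[0,3] = {N/(N\PP), NP/(NP\PP), PP, PP/(PP\PP), S/(S\PP)}; S ∉ chart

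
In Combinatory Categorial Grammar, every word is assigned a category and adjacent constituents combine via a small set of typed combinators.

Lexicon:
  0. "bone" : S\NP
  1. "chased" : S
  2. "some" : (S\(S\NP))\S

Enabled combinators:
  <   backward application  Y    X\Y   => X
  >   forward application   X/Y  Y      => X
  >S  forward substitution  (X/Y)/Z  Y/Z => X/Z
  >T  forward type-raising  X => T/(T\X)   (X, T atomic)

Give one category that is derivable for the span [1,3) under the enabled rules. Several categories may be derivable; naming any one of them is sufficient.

[0,3] S   <
  [0,1] "bone" : S\NP
  [1,3] S\(S\NP)   <
    [1,2] "chased" : S
    [2,3] "some" : (S\(S\NP))\S

S\(S\NP)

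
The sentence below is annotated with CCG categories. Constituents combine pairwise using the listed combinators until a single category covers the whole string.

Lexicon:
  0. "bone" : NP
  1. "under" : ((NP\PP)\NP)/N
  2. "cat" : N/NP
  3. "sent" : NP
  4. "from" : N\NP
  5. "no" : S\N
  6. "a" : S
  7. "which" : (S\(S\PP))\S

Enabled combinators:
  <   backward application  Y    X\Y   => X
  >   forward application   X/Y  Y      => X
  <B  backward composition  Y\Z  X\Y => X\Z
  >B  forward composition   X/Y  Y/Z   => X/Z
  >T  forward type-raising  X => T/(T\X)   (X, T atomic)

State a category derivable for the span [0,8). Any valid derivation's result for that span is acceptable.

[0,8] S   <
  [0,6] S\PP   <B
    [0,4] NP\PP   <
      [0,1] "bone" : NP
      [1,4] (NP\PP)\NP   >
        [1,2] "under" : ((NP\PP)\NP)/N
        [2,4] N   >
          [2,3] "cat" : N/NP
          [3,4] "sent" : NP
    [4,6] S\NP   <B
      [4,5] "from" : N\NP
      [5,6] "no" : S\N
  [6,8] S\(S\PP)   <
    [6,7] "a" : S
    [7,8] "which" : (S\(S\PP))\S

S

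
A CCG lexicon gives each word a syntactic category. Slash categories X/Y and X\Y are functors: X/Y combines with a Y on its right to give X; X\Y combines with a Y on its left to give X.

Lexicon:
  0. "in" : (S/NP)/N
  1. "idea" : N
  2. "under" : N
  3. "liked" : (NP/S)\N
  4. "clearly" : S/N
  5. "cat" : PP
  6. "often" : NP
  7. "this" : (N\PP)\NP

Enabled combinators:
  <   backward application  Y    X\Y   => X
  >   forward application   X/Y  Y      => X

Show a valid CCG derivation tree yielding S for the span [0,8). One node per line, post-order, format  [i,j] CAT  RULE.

[0,1] (S/NP)/N  lex  "in"
[1,2] N  lex  "idea"
[0,2] S/NP  >  k=1
[2,3] N  lex  "under"
[3,4] (NP/S)\N  lex  "liked"
[2,4] NP/S  <  k=3
[4,5] S/N  lex  "clearly"
[5,6] PP  lex  "cat"
[6,7] NP  lex  "often"
[7,8] (N\PP)\NP  lex  "this"
[6,8] N\PP  <  k=7
[5,8] N  <  k=6
[4,8] S  >  k=5
[2,8] NP  >  k=4
[0,8] S  >  k=2

[0,8] S   >
  [0,2] S/NP   >
    [0,1] "in" : (S/NP)/N
    [1,2] "idea" : N
  [2,8] NP   >
    [2,4] NP/S   <
      [2,3] "under" : N
      [3,4] "liked" : (NP/S)\N
    [4,8] S   >
      [4,5] "clearly" : S/N
      [5,8] N   <
        [5,6] "cat" : PP
        [6,8] N\PP   <
          [6,7] "often" : NP
          [7,8] "this" : (N\PP)\NP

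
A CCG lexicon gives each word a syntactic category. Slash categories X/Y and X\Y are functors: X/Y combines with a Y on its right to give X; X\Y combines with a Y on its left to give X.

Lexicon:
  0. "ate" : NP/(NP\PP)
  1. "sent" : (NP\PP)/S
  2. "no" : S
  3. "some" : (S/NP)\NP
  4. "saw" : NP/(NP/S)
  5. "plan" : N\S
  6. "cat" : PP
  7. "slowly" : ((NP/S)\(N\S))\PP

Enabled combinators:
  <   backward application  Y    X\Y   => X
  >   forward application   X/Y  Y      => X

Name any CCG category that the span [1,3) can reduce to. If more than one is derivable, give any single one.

NP\PP

[0,8] S   >
  [0,4] S/NP   <
    [0,3] NP   >
      [0,1] "ate" : NP/(NP\PP)
      [1,3] NP\PP   >
        [1,2] "sent" : (NP\PP)/S
        [2,3] "no" : S
    [3,4] "some" : (S/NP)\NP
  [4,8] NP   >
    [4,5] "saw" : NP/(NP/S)
    [5,8] NP/S   <
      [5,6] "plan" : N\S
      [6,8] (NP/S)\(N\S)   <
        [6,7] "cat" : PP
        [7,8] "slowly" : ((NP/S)\(N\S))\PP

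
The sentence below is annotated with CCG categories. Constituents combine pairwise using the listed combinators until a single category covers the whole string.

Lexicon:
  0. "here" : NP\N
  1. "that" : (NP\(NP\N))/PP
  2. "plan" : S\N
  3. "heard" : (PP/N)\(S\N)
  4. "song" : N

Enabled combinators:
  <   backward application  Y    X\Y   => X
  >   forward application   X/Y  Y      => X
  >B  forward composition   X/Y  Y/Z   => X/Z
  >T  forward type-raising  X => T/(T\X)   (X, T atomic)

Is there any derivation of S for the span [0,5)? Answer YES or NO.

NO

NP\N (NP\(NP\N))/PP S\N (PP/N)\(S\N) N
CKY chart[0,5] = {N/(N\NP), NP, NP/(NP\NP), PP/(PP\NP), S/(S\NP)}; S ∉ chart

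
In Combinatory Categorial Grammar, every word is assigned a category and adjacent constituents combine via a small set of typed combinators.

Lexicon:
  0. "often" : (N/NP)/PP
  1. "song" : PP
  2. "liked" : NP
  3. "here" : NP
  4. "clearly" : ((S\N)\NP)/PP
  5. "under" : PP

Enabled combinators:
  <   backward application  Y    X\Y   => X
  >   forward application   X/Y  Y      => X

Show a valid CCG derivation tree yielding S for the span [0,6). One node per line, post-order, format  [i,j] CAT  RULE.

[0,1] (N/NP)/PP  lex  "often"
[1,2] PP  lex  "song"
[0,2] N/NP  >  k=1
[2,3] NP  lex  "liked"
[0,3] N  >  k=2
[3,4] NP  lex  "here"
[4,5] ((S\N)\NP)/PP  lex  "clearly"
[5,6] PP  lex  "under"
[4,6] (S\N)\NP  >  k=5
[3,6] S\N  <  k=4
[0,6] S  <  k=3

[0,6] S   <
  [0,3] N   >
    [0,2] N/NP   >
      [0,1] "often" : (N/NP)/PP
      [1,2] "song" : PP
    [2,3] "liked" : NP
  [3,6] S\N   <
    [3,4] "here" : NP
    [4,6] (S\N)\NP   >
      [4,5] "clearly" : ((S\N)\NP)/PP
      [5,6] "under" : PP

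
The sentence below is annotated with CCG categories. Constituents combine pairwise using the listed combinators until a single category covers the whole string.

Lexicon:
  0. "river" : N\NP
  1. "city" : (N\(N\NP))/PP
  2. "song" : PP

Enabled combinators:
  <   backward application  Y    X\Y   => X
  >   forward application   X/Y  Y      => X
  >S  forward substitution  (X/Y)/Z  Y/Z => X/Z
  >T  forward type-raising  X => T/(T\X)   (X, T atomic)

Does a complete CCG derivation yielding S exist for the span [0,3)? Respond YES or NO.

N\NP (N\(N\NP))/PP PP
CKY chart[0,3] = {N, N/(N\N), NP/(NP\N), PP/(PP\N), S/(S\N)}; S ∉ chart

NO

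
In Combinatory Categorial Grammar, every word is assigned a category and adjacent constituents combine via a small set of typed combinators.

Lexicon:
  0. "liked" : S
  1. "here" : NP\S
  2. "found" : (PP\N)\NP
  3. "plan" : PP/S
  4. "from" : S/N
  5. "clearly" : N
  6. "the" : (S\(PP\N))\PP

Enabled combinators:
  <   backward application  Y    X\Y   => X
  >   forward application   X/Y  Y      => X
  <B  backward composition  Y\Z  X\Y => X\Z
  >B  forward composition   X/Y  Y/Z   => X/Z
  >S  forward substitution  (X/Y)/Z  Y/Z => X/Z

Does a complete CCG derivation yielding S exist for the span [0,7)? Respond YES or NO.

YES

[0,7] S   <
  [0,2] NP   <
    [0,1] "liked" : S
    [1,2] "here" : NP\S
  [2,7] S\NP   <B
    [2,3] "found" : (PP\N)\NP
    [3,7] S\(PP\N)   <
      [3,6] PP   >
        [3,4] "plan" : PP/S
        [4,6] S   >
          [4,5] "from" : S/N
          [5,6] "clearly" : N
      [6,7] "the" : (S\(PP\N))\PP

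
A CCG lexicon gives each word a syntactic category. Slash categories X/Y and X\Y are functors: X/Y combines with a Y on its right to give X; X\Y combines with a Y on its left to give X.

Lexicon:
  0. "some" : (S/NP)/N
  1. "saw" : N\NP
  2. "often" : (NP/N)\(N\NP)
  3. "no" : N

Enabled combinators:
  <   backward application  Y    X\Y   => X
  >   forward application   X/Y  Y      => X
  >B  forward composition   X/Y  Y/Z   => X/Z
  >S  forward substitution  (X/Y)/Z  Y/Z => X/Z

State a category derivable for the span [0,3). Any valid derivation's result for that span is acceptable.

[0,4] S   >
  [0,3] S/N   >S
    [0,1] "some" : (S/NP)/N
    [1,3] NP/N   <
      [1,2] "saw" : N\NP
      [2,3] "often" : (NP/N)\(N\NP)
  [3,4] "no" : N

S/N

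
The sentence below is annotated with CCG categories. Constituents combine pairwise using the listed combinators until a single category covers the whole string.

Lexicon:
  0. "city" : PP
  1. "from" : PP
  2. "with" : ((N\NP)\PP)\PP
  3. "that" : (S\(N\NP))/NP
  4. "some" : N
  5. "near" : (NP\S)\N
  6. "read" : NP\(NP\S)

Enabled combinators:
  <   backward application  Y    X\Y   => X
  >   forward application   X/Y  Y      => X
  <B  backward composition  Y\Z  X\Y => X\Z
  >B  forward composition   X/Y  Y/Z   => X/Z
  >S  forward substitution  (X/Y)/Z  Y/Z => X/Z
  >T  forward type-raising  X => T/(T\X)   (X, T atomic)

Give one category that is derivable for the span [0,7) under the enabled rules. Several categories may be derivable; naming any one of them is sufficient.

[0,7] S   >
  [0,1] S/(S\PP)   >T
    [0,1] "city" : PP
  [1,7] S\PP   <B
    [1,3] (N\NP)\PP   <
      [1,2] "from" : PP
      [2,3] "with" : ((N\NP)\PP)\PP
    [3,7] S\(N\NP)   >
      [3,4] "that" : (S\(N\NP))/NP
      [4,7] NP   <
        [4,6] NP\S   <
          [4,5] "some" : N
          [5,6] "near" : (NP\S)\N
        [6,7] "read" : NP\(NP\S)

S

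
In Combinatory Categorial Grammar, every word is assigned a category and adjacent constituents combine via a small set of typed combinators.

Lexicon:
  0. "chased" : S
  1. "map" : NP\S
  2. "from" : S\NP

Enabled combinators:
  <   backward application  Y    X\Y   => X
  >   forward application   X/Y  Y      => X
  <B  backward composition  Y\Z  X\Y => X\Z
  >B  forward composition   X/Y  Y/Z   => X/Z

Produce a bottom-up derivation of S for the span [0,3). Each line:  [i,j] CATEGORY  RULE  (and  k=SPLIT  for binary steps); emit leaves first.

[0,3] S   <
  [0,2] NP   <
    [0,1] "chased" : S
    [1,2] "map" : NP\S
  [2,3] "from" : S\NP

[0,1] S  lex  "chased"
[1,2] NP\S  lex  "map"
[0,2] NP  <  k=1
[2,3] S\NP  lex  "from"
[0,3] S  <  k=2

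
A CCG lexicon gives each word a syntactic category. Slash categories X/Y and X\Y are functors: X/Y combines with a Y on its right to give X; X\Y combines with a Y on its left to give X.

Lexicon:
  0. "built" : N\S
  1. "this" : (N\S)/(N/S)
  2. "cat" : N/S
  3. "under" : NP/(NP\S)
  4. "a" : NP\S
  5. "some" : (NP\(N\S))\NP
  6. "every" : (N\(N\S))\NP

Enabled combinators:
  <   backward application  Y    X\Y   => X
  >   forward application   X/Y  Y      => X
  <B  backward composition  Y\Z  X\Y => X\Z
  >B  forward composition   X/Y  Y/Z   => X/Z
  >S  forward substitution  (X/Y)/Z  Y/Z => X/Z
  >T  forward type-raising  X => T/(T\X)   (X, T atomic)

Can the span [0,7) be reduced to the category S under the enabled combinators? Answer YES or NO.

N\S (N\S)/(N/S) N/S NP/(NP\S) NP\S (NP\(N\S))\NP (N\(N\S))\NP
CKY chart[0,7] = {N, N/(N\N), NP/(NP\N), PP/(PP\N), S/(S\N)}; S ∉ chart

NO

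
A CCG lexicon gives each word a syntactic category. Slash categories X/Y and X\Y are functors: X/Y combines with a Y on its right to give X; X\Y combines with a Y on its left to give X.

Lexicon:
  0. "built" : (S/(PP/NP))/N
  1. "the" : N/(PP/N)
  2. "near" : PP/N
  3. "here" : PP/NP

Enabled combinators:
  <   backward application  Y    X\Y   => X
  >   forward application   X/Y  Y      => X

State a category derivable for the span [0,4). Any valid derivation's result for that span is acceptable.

[0,4] S   >
  [0,3] S/(PP/NP)   >
    [0,1] "built" : (S/(PP/NP))/N
    [1,3] N   >
      [1,2] "the" : N/(PP/N)
      [2,3] "near" : PP/N
  [3,4] "here" : PP/NP

S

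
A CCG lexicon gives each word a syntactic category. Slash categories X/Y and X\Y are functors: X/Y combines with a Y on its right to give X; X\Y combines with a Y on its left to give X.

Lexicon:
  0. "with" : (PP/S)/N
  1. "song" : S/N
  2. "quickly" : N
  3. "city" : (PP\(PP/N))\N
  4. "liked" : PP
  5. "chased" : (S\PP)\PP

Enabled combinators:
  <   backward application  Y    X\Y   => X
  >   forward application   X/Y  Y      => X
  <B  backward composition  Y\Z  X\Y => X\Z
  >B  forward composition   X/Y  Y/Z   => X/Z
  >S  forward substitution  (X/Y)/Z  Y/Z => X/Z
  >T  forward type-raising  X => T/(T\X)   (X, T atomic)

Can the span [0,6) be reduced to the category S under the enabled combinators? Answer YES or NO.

YES

[0,6] S   <
  [0,4] PP   <
    [0,2] PP/N   >S
      [0,1] "with" : (PP/S)/N
      [1,2] "song" : S/N
    [2,4] PP\(PP/N)   <
      [2,3] "quickly" : N
      [3,4] "city" : (PP\(PP/N))\N
  [4,6] S\PP   <
    [4,5] "liked" : PP
    [5,6] "chased" : (S\PP)\PP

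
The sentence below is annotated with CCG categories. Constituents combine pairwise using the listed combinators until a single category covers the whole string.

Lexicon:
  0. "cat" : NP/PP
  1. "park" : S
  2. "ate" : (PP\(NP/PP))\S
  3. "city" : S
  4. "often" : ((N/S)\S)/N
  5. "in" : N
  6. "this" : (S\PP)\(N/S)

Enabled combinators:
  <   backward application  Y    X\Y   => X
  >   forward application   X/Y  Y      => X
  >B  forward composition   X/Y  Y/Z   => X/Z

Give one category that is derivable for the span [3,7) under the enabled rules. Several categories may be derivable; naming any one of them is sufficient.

S\PP

[0,7] S   <
  [0,3] PP   <
    [0,1] "cat" : NP/PP
    [1,3] PP\(NP/PP)   <
      [1,2] "park" : S
      [2,3] "ate" : (PP\(NP/PP))\S
  [3,7] S\PP   <
    [3,6] N/S   <
      [3,4] "city" : S
      [4,6] (N/S)\S   >
        [4,5] "often" : ((N/S)\S)/N
        [5,6] "in" : N
    [6,7] "this" : (S\PP)\(N/S)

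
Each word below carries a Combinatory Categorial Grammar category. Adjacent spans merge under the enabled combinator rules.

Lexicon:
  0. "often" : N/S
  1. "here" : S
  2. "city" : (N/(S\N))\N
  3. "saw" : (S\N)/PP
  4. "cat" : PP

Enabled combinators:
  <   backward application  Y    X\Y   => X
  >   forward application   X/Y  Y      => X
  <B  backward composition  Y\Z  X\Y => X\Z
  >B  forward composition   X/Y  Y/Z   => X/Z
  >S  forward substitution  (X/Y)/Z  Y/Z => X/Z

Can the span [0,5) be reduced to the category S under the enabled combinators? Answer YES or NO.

NO

N/S S (N/(S\N))\N (S\N)/PP PP
CKY chart[0,5] = {N}; S ∉ chart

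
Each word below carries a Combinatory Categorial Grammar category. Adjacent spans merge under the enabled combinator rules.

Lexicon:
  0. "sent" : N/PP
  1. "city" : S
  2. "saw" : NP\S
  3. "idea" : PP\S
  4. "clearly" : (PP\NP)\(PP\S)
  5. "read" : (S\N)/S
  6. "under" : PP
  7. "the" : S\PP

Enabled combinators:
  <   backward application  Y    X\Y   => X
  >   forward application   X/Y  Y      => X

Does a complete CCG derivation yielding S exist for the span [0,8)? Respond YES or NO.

[0,8] S   <
  [0,5] N   >
    [0,1] "sent" : N/PP
    [1,5] PP   <
      [1,3] NP   <
        [1,2] "city" : S
        [2,3] "saw" : NP\S
      [3,5] PP\NP   <
        [3,4] "idea" : PP\S
        [4,5] "clearly" : (PP\NP)\(PP\S)
  [5,8] S\N   >
    [5,6] "read" : (S\N)/S
    [6,8] S   <
      [6,7] "under" : PP
      [7,8] "the" : S\PP

YES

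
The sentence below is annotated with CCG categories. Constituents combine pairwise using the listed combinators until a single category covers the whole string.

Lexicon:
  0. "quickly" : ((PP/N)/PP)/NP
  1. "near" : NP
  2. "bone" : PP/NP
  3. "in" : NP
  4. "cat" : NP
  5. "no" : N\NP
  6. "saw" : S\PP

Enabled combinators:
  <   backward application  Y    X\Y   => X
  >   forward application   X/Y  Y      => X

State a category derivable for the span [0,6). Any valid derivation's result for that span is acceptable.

PP

[0,7] S   <
  [0,6] PP   >
    [0,4] PP/N   >
      [0,2] (PP/N)/PP   >
        [0,1] "quickly" : ((PP/N)/PP)/NP
        [1,2] "near" : NP
      [2,4] PP   >
        [2,3] "bone" : PP/NP
        [3,4] "in" : NP
    [4,6] N   <
      [4,5] "cat" : NP
      [5,6] "no" : N\NP
  [6,7] "saw" : S\PP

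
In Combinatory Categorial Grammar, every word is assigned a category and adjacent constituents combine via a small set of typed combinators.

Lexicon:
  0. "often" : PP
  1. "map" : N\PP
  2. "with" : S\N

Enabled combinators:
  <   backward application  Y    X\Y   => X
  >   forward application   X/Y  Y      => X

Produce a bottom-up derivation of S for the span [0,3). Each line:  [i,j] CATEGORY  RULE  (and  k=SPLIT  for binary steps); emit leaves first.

[0,1] PP  lex  "often"
[1,2] N\PP  lex  "map"
[0,2] N  <  k=1
[2,3] S\N  lex  "with"
[0,3] S  <  k=2

[0,3] S   <
  [0,2] N   <
    [0,1] "often" : PP
    [1,2] "map" : N\PP
  [2,3] "with" : S\N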